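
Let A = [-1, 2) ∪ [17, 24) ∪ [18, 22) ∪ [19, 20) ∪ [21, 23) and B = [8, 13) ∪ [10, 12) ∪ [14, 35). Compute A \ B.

A, merged: [-1, 2), [17, 24).
B, merged: [8, 13), [14, 35).
[-1, 2): nothing removed.
[17, 24): entirely removed.

[-1, 2)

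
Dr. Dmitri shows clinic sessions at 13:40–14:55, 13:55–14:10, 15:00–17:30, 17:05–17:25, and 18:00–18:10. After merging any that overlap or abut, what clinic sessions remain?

13:55–14:10 overlaps/touches 13:40–14:55 → extend to 13:40–14:55.
15:00–17:30 is disjoint → start new block.
17:05–17:25 overlaps/touches 15:00–17:30 → extend to 15:00–17:30.
18:00–18:10 is disjoint → start new block.

13:40–14:55, 15:00–17:30, 18:00–18:10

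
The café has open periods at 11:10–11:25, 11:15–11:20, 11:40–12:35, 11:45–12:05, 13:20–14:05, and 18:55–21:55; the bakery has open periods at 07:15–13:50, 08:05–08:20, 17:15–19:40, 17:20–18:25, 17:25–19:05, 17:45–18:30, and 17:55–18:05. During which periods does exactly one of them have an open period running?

Merge the first list: 11:10–11:25, 11:40–12:35, 13:20–14:05, 18:55–21:55.
Merge the second list: 07:15–13:50, 17:15–19:40.
A but not B: 13:50–14:05, 19:40–21:55.
B but not A: 07:15–11:10, 11:25–11:40, 12:35–13:20, 17:15–18:55.
Combining gives A △ B.

07:15–11:10, 11:25–11:40, 12:35–13:20, 13:50–14:05, 17:15–18:55, 19:40–21:55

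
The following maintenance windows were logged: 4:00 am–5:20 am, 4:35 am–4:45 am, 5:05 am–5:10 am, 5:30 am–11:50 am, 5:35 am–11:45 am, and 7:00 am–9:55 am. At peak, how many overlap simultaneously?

3

Sweep endpoints in order; track running count of active intervals.
Peak of 3 reached at 7:00 am.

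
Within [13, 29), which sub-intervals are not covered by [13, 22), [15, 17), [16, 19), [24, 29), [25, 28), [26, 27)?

Covered (merged): [13, 22), [24, 29).
Uncovered inside [13, 29): [22, 24).

[22, 24)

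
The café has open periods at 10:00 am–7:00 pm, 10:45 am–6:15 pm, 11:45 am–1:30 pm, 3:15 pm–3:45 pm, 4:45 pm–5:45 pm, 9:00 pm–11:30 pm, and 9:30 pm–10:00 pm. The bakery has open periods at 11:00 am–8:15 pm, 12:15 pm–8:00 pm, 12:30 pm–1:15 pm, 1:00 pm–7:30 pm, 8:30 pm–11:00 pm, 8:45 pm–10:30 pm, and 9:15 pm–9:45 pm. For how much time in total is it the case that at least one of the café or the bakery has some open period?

Merge the first list: 10:00 am-7:00 pm, 9:00 pm-11:30 pm.
Merge the second list: 11:00 am-8:15 pm, 8:30 pm-11:00 pm.
A ∪ B = 10:00 am-8:15 pm, 8:30 pm-11:30 pm.
Total: 10 h 15 min + 3 h = 13 h 15 min.

13 h 15 min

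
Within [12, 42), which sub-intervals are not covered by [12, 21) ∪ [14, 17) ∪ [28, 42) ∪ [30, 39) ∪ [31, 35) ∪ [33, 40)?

[21, 28)

The merged coverage is [12, 21), [28, 42).
Uncovered inside [12, 42): [21, 28).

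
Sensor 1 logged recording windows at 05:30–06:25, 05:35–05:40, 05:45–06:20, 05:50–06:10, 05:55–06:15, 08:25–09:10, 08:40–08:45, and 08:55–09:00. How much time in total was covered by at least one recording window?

Merged: 05:30–06:25, 08:25–09:10.
Lengths: 55 min + 45 min = 1 h 40 min.

1 h 40 min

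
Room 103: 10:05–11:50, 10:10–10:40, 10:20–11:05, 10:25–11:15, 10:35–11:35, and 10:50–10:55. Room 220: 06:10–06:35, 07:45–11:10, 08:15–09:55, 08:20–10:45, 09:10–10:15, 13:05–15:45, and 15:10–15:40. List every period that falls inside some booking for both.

10:05–11:10

Merge the first list: 10:05–11:50.
Merge the second list: 06:10–06:35, 07:45–11:10, 13:05–15:45.
10:05–11:50 ∩ B → 10:05–11:10.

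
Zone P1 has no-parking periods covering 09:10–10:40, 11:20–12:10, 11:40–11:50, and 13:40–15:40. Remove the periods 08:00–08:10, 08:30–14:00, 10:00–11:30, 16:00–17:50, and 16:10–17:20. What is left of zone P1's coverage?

14:00–15:40

Merge the first list: 09:10–10:40, 11:20–12:10, 13:40–15:40.
Merge the second list: 08:00–08:10, 08:30–14:00, 16:00–17:50.
09:10–10:40 lies entirely inside B → drops out.
11:20–12:10 lies entirely inside B → drops out.
13:40–15:40 with B removed leaves 14:00–15:40.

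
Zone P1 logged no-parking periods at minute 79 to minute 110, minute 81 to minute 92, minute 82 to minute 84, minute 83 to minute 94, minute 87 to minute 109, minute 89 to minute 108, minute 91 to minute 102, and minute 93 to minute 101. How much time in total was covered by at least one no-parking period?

31 minutes

Merged: minute 79 to minute 110.
Length: 31 minutes.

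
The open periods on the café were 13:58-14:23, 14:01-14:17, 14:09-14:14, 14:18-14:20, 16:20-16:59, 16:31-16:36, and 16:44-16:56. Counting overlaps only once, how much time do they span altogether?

1 h 4 min

Merged: 13:58–14:23, 16:20–16:59.
Lengths: 25 min + 39 min = 1 h 4 min.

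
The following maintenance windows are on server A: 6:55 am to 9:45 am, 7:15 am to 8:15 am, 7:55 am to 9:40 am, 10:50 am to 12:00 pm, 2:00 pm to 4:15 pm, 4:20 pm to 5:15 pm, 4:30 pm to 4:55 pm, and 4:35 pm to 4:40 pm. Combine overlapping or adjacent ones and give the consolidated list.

7:15 am–8:15 am overlaps/touches 6:55 am–9:45 am → extend to 6:55 am–9:45 am.
7:55 am–9:40 am overlaps/touches 6:55 am–9:45 am → extend to 6:55 am–9:45 am.
10:50 am–12:00 pm is disjoint → start new block.
2:00 pm–4:15 pm is disjoint → start new block.
4:20 pm–5:15 pm is disjoint → start new block.
4:30 pm–4:55 pm overlaps/touches 4:20 pm–5:15 pm → extend to 4:20 pm–5:15 pm.
4:35 pm–4:40 pm overlaps/touches 4:20 pm–5:15 pm → extend to 4:20 pm–5:15 pm.

6:55 am–9:45 am, 10:50 am–12:00 pm, 2:00 pm–4:15 pm, 4:20 pm–5:15 pm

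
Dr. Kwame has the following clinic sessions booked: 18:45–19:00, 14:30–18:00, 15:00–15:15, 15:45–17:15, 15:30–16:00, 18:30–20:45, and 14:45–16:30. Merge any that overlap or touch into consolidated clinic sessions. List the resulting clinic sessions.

14:30-18:00, 18:30-20:45

Sort by start: 14:30-18:00, 14:45-16:30, 15:00-15:15, 15:30-16:00, 15:45-17:15, 18:30-20:45, 18:45-19:00.
14:45-16:30 overlaps/touches 14:30-18:00 → extend to 14:30-18:00.
15:00-15:15 overlaps/touches 14:30-18:00 → extend to 14:30-18:00.
15:30-16:00 overlaps/touches 14:30-18:00 → extend to 14:30-18:00.
15:45-17:15 overlaps/touches 14:30-18:00 → extend to 14:30-18:00.
18:30-20:45 is disjoint → start new block.
18:45-19:00 overlaps/touches 18:30-20:45 → extend to 18:30-20:45.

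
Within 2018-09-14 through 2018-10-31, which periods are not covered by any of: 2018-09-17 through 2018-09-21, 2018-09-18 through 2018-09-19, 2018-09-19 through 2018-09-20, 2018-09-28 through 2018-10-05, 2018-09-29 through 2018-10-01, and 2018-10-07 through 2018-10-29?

2018-09-14 through 2018-09-16, 2018-09-22 through 2018-09-27, 2018-10-06 through 2018-10-06, 2018-10-30 through 2018-10-31

Covered (merged): 2018-09-17 through 2018-09-21, 2018-09-28 through 2018-10-05, 2018-10-07 through 2018-10-29.
Gaps within 2018-09-14 through 2018-10-31: 2018-09-14 through 2018-09-16, 2018-09-22 through 2018-09-27, 2018-10-06 through 2018-10-06, 2018-10-30 through 2018-10-31.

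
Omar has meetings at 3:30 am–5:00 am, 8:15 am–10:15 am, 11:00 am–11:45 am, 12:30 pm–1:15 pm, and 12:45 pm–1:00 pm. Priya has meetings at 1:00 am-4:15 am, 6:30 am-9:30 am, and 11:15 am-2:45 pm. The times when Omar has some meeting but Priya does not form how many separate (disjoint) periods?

A, merged: 3:30 am–5:00 am, 8:15 am–10:15 am, 11:00 am–11:45 am, 12:30 pm–1:15 pm.
A \ B = 4:15 am–5:00 am, 9:30 am–10:15 am, 11:00 am–11:15 am.
That is 3 disjoint pieces.

3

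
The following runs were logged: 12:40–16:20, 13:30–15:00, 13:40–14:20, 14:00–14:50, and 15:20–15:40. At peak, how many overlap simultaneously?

Sweep endpoints in order; track running count of active intervals.
Peak of 4 reached at 14:00.

4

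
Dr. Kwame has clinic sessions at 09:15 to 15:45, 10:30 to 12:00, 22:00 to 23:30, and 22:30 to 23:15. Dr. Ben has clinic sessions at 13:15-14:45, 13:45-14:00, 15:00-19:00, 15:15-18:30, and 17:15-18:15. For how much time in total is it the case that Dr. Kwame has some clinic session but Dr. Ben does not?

A, merged: 09:15–15:45, 22:00–23:30.
B, merged: 13:15–14:45, 15:00–19:00.
A \ B = 09:15–13:15, 14:45–15:00, 22:00–23:30.
Total: 4 h + 15 min + 1 h 30 min = 5 h 45 min.

5 h 45 min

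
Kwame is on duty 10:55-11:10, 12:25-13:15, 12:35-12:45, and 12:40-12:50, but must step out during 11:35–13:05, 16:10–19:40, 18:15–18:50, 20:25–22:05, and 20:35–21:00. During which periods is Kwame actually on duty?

10:55–11:10, 13:05–13:15

Merge the first list: 10:55–11:10, 12:25–13:15.
Merge the second list: 11:35–13:05, 16:10–19:40, 20:25–22:05.
10:55–11:10: no B overlap → unchanged.
12:25–13:15 minus B → 13:05–13:15.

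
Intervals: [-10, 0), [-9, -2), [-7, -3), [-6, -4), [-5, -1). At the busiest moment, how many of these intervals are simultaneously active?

Walk the sorted start/end points keeping a running depth.
The depth first hits 5 at -5.

5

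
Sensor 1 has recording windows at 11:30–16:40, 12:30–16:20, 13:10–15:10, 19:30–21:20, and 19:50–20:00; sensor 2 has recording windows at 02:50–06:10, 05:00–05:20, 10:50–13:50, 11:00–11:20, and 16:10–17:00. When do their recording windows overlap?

Merge the first list: 11:30–16:40, 19:30–21:20.
Merge the second list: 02:50–06:10, 10:50–13:50, 16:10–17:00.
11:30–16:40 overlaps B on 11:30–13:50, 16:10–16:40.
19:30–21:20 falls entirely outside B.

11:30–13:50, 16:10–16:40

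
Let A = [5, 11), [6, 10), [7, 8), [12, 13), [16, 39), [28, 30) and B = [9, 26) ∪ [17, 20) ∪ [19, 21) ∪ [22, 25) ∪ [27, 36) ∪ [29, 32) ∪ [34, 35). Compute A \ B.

Merge the first list: [5, 11), [12, 13), [16, 39).
Merge the second list: [9, 26), [27, 36).
[5, 11) minus B → [5, 9).
[12, 13): fully covered by B → removed.
[16, 39) minus B → [26, 27), [36, 39).

[5, 9) ∪ [26, 27) ∪ [36, 39)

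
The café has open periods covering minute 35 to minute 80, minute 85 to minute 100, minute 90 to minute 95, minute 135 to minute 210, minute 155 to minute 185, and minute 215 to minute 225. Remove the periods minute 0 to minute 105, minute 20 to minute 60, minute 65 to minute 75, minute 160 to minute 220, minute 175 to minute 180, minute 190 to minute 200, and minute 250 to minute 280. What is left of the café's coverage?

First set merges to minute 35 to minute 80, minute 85 to minute 100, minute 135 to minute 210, minute 215 to minute 225.
Second set merges to minute 0 to minute 105, minute 160 to minute 220, minute 250 to minute 280.
minute 35 to minute 80: fully covered by B → removed.
minute 85 to minute 100: fully covered by B → removed.
minute 135 to minute 210 minus B → minute 135 to minute 160.
minute 215 to minute 225 minus B → minute 220 to minute 225.

minute 135 to minute 160, minute 220 to minute 225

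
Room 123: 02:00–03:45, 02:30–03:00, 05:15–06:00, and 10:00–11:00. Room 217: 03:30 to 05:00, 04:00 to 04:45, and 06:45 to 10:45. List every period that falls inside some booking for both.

First set merges to 02:00-03:45, 05:15-06:00, 10:00-11:00.
Second set merges to 03:30-05:00, 06:45-10:45.
02:00-03:45 ∩ B → 03:30-03:45.
05:15-06:00 meets no B interval.
10:00-11:00 ∩ B → 10:00-10:45.

03:30-03:45, 10:00-10:45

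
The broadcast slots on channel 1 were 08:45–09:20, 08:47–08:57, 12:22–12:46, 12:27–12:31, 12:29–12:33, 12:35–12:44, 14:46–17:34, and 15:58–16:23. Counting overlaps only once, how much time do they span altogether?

3 h 47 min

Merged: 08:45–09:20, 12:22–12:46, 14:46–17:34.
Lengths: 35 min + 24 min + 2 h 48 min = 3 h 47 min.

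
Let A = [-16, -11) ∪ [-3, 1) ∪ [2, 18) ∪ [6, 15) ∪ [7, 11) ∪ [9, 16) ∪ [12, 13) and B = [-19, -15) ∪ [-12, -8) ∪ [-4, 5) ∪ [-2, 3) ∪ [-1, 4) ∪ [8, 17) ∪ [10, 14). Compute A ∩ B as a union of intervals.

Merge the first list: [-16, -11), [-3, 1), [2, 18).
Merge the second list: [-19, -15), [-12, -8), [-4, 5), [8, 17).
[-16, -11) meets the second set on [-16, -15), [-12, -11).
[-3, 1) meets the second set on [-3, 1).
[2, 18) meets the second set on [2, 5), [8, 17).

[-16, -15) ∪ [-12, -11) ∪ [-3, 1) ∪ [2, 5) ∪ [8, 17)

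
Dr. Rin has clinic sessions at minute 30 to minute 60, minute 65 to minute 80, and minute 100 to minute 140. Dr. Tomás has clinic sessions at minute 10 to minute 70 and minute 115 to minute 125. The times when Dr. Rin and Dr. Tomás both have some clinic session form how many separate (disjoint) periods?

3

A ∩ B = minute 30 to minute 60, minute 65 to minute 70, minute 115 to minute 125.
That is 3 disjoint pieces.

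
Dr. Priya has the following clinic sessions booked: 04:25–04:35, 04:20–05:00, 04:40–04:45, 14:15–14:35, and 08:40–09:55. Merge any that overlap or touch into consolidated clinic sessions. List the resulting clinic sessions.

Sort by start: 04:20-05:00, 04:25-04:35, 04:40-04:45, 08:40-09:55, 14:15-14:35.
04:25-04:35 overlaps/touches 04:20-05:00 → extend to 04:20-05:00.
04:40-04:45 overlaps/touches 04:20-05:00 → extend to 04:20-05:00.
08:40-09:55 is disjoint → start new block.
14:15-14:35 is disjoint → start new block.

04:20-05:00, 08:40-09:55, 14:15-14:35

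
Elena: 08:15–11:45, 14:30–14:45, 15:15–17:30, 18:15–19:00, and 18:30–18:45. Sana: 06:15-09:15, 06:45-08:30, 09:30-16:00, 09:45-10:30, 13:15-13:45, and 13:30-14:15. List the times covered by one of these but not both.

First set merges to 08:15-11:45, 14:30-14:45, 15:15-17:30, 18:15-19:00.
Second set merges to 06:15-09:15, 09:30-16:00.
A but not B: 09:15-09:30, 16:00-17:30, 18:15-19:00.
B but not A: 06:15-08:15, 11:45-14:30, 14:45-15:15.
Combining gives A △ B.

06:15-08:15, 09:15-09:30, 11:45-14:30, 14:45-15:15, 16:00-17:30, 18:15-19:00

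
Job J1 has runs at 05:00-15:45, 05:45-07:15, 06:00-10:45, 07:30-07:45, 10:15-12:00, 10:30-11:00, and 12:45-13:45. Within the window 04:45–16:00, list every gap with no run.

After merging, the occupied span is 05:00-15:45.
Uncovered inside 04:45-16:00: 04:45-05:00, 15:45-16:00.

04:45-05:00, 15:45-16:00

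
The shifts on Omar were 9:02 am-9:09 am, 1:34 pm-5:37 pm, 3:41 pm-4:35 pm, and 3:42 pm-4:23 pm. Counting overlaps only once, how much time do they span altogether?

4 h 10 min

Merged: 9:02 am–9:09 am, 1:34 pm–5:37 pm.
Lengths: 7 min + 4 h 3 min = 4 h 10 min.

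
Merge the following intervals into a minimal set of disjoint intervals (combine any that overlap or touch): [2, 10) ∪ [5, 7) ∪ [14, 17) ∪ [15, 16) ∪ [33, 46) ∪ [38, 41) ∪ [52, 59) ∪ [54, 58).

[5, 7) overlaps/touches [2, 10) → extend to [2, 10).
[14, 17) is disjoint → start new block.
[15, 16) overlaps/touches [14, 17) → extend to [14, 17).
[33, 46) is disjoint → start new block.
[38, 41) overlaps/touches [33, 46) → extend to [33, 46).
[52, 59) is disjoint → start new block.
[54, 58) overlaps/touches [52, 59) → extend to [52, 59).

[2, 10) ∪ [14, 17) ∪ [33, 46) ∪ [52, 59)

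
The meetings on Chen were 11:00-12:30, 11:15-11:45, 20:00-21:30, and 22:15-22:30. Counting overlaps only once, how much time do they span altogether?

3 h 15 min

Merged: 11:00–12:30, 20:00–21:30, 22:15–22:30.
Lengths: 1 h 30 min + 1 h 30 min + 15 min = 3 h 15 min.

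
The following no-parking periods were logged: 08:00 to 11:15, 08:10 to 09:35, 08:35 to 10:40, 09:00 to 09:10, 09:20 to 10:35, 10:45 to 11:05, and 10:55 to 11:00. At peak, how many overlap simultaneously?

4

Walk the sorted start/end points keeping a running depth.
The depth first hits 4 at 09:00.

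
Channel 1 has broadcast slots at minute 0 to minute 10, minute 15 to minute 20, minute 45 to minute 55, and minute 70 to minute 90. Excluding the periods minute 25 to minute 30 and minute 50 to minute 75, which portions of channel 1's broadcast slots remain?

minute 0 to minute 10: nothing removed.
minute 15 to minute 20: nothing removed.
minute 45 to minute 55 \ B = minute 45 to minute 50.
minute 70 to minute 90 \ B = minute 75 to minute 90.

minute 0 to minute 10, minute 15 to minute 20, minute 45 to minute 50, minute 75 to minute 90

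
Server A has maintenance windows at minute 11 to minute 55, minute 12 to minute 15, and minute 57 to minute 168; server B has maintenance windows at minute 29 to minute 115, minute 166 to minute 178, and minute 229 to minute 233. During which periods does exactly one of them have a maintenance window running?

Merge the first list: minute 11 to minute 55, minute 57 to minute 168.
Only in the first: minute 11 to minute 29, minute 115 to minute 166.
Only in the second: minute 55 to minute 57, minute 168 to minute 178, minute 229 to minute 233.
Together these are the periods covered by exactly one.

minute 11 to minute 29, minute 55 to minute 57, minute 115 to minute 166, minute 168 to minute 178, minute 229 to minute 233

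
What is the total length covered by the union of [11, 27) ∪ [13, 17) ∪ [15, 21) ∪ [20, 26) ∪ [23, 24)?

16

Merged: [11, 27).
Length: 16.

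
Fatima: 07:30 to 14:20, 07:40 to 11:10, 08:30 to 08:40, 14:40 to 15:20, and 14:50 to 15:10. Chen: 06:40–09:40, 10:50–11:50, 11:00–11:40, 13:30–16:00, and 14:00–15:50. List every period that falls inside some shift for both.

Merge the first list: 07:30–14:20, 14:40–15:20.
Merge the second list: 06:40–09:40, 10:50–11:50, 13:30–16:00.
07:30–14:20 ∩ B → 07:30–09:40, 10:50–11:50, 13:30–14:20.
14:40–15:20 ∩ B → 14:40–15:20.

07:30–09:40, 10:50–11:50, 13:30–14:20, 14:40–15:20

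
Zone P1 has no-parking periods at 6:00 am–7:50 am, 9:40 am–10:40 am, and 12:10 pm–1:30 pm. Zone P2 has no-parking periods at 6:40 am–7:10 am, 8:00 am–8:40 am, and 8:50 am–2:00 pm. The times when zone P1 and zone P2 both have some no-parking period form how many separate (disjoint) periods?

A ∩ B = 6:40 am–7:10 am, 9:40 am–10:40 am, 12:10 pm–1:30 pm.
That is 3 disjoint pieces.

3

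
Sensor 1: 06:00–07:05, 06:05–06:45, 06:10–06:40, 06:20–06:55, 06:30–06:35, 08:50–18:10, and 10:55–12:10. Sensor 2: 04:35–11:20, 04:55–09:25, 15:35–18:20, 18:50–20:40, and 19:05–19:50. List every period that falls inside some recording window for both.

06:00–07:05, 08:50–11:20, 15:35–18:10

First set merges to 06:00–07:05, 08:50–18:10.
Second set merges to 04:35–11:20, 15:35–18:20, 18:50–20:40.
06:00–07:05 overlaps B on 06:00–07:05.
08:50–18:10 overlaps B on 08:50–11:20, 15:35–18:10.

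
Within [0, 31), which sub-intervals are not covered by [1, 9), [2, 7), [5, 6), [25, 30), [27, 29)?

After merging, the occupied span is [1, 9), [25, 30).
Complement within [0, 31): [0, 1), [9, 25), [30, 31).

[0, 1) ∪ [9, 25) ∪ [30, 31)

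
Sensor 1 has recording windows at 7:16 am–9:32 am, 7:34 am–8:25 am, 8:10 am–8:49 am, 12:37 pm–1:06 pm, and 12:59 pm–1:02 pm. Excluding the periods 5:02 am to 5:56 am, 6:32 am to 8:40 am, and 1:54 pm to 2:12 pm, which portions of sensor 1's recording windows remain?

First set merges to 7:16 am-9:32 am, 12:37 pm-1:06 pm.
7:16 am-9:32 am with B removed leaves 8:40 am-9:32 am.
12:37 pm-1:06 pm is untouched.

8:40 am-9:32 am, 12:37 pm-1:06 pm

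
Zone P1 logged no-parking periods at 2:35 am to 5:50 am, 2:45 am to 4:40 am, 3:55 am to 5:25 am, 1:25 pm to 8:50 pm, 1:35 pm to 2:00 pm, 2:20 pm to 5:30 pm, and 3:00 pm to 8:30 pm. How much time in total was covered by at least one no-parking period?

Merged: 2:35 am–5:50 am, 1:25 pm–8:50 pm.
Lengths: 3 h 15 min + 7 h 25 min = 10 h 40 min.

10 h 40 min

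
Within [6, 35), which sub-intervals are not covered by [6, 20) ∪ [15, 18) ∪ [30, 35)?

The merged coverage is [6, 20), [30, 35).
Uncovered inside [6, 35): [20, 30).

[20, 30)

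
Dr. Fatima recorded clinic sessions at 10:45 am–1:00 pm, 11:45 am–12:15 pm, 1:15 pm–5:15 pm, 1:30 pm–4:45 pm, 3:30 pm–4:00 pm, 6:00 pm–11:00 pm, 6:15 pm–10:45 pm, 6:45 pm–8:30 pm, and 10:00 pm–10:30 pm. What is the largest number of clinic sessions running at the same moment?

At 3:30 pm, 3 of the intervals are simultaneously active.
No point has more.

3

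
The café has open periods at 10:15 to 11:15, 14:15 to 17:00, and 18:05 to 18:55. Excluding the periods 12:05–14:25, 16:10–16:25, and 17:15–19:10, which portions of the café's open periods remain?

10:15-11:15, 14:25-16:10, 16:25-17:00

10:15-11:15: nothing removed.
14:15-17:00 \ B = 14:25-16:10, 16:25-17:00.
18:05-18:55: entirely removed.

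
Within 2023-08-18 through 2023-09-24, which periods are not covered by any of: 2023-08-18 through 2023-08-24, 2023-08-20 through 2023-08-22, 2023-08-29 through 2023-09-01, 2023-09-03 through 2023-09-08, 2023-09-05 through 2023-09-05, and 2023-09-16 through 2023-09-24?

After merging, the occupied span is 2023-08-18 through 2023-08-24, 2023-08-29 through 2023-09-01, 2023-09-03 through 2023-09-08, 2023-09-16 through 2023-09-24.
Uncovered inside 2023-08-18 through 2023-09-24: 2023-08-25 through 2023-08-28, 2023-09-02 through 2023-09-02, 2023-09-09 through 2023-09-15.

2023-08-25 through 2023-08-28, 2023-09-02 through 2023-09-02, 2023-09-09 through 2023-09-15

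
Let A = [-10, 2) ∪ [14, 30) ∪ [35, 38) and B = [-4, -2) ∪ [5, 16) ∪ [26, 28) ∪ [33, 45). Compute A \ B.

[-10, -4) ∪ [-2, 2) ∪ [16, 26) ∪ [28, 30)

[-10, 2) \ B = [-10, -4), [-2, 2).
[14, 30) \ B = [16, 26), [28, 30).
[35, 38): entirely removed.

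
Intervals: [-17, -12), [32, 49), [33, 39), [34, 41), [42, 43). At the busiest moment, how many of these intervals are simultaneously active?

3

At 34, 3 of the intervals are simultaneously active.
No point has more.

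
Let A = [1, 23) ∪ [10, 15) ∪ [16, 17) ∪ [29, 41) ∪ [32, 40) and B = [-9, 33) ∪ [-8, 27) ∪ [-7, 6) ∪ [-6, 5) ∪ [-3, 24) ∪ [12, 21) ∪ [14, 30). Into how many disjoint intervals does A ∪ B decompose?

1

First set merges to [1, 23), [29, 41).
Second set merges to [-9, 33).
A ∪ B = [-9, 41).
That is 1 disjoint piece.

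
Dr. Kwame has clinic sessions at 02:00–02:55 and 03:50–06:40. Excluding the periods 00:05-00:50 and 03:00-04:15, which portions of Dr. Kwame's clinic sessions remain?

02:00–02:55, 04:15–06:40

02:00–02:55: nothing removed.
03:50–06:40 \ B = 04:15–06:40.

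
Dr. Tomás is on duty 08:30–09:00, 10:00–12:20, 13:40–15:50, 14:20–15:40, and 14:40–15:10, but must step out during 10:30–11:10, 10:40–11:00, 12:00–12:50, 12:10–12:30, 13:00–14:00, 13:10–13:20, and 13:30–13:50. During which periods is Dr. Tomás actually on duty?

08:30-09:00, 10:00-10:30, 11:10-12:00, 14:00-15:50

First set merges to 08:30-09:00, 10:00-12:20, 13:40-15:50.
Second set merges to 10:30-11:10, 12:00-12:50, 13:00-14:00.
08:30-09:00: nothing removed.
10:00-12:20 \ B = 10:00-10:30, 11:10-12:00.
13:40-15:50 \ B = 14:00-15:50.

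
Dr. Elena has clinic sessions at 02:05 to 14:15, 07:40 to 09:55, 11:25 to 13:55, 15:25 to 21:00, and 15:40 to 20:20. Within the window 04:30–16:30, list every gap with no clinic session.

The merged coverage is 02:05–14:15, 15:25–21:00.
Complement within 04:30–16:30: 14:15–15:25.

14:15–15:25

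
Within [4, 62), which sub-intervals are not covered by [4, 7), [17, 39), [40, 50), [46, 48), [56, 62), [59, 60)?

Covered (merged): [4, 7), [17, 39), [40, 50), [56, 62).
Gaps within [4, 62): [7, 17), [39, 40), [50, 56).

[7, 17) ∪ [39, 40) ∪ [50, 56)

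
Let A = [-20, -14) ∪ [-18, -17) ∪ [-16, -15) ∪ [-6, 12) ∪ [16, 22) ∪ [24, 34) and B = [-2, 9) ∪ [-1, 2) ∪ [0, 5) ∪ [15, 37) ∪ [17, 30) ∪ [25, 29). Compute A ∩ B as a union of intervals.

[-2, 9) ∪ [16, 22) ∪ [24, 34)

A, merged: [-20, -14), [-6, 12), [16, 22), [24, 34).
B, merged: [-2, 9), [15, 37).
[-20, -14) falls entirely outside B.
[-6, 12) overlaps B on [-2, 9).
[16, 22) overlaps B on [16, 22).
[24, 34) overlaps B on [24, 34).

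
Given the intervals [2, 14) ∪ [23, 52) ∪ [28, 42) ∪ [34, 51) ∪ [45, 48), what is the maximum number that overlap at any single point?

At 34, 3 of the intervals are simultaneously active.
No point has more.

3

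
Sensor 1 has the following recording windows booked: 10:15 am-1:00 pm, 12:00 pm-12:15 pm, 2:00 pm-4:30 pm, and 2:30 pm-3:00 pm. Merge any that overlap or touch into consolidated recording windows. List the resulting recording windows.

12:00 pm–12:15 pm overlaps/touches 10:15 am–1:00 pm → extend to 10:15 am–1:00 pm.
2:00 pm–4:30 pm is disjoint → start new block.
2:30 pm–3:00 pm overlaps/touches 2:00 pm–4:30 pm → extend to 2:00 pm–4:30 pm.

10:15 am–1:00 pm, 2:00 pm–4:30 pm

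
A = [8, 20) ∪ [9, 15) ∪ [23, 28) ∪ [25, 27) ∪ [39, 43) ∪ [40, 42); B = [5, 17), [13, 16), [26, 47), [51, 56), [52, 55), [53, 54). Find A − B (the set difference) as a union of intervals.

Merge the first list: [8, 20), [23, 28), [39, 43).
Merge the second list: [5, 17), [26, 47), [51, 56).
[8, 20) minus B → [17, 20).
[23, 28) minus B → [23, 26).
[39, 43): fully covered by B → removed.

[17, 20) ∪ [23, 26)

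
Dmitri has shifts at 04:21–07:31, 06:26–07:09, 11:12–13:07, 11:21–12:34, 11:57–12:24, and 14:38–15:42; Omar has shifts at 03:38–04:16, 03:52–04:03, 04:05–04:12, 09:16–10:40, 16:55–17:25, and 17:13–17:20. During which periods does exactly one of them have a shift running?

03:38–04:16, 04:21–07:31, 09:16–10:40, 11:12–13:07, 14:38–15:42, 16:55–17:25

Merge the first list: 04:21–07:31, 11:12–13:07, 14:38–15:42.
Merge the second list: 03:38–04:16, 09:16–10:40, 16:55–17:25.
A but not B: 04:21–07:31, 11:12–13:07, 14:38–15:42.
B but not A: 03:38–04:16, 09:16–10:40, 16:55–17:25.
Combining gives A △ B.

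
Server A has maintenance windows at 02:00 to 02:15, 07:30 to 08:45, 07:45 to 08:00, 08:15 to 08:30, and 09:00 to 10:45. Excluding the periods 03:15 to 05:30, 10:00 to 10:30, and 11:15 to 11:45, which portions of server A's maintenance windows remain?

02:00-02:15, 07:30-08:45, 09:00-10:00, 10:30-10:45

First set merges to 02:00-02:15, 07:30-08:45, 09:00-10:45.
02:00-02:15 is untouched.
07:30-08:45 is untouched.
09:00-10:45 with B removed leaves 09:00-10:00, 10:30-10:45.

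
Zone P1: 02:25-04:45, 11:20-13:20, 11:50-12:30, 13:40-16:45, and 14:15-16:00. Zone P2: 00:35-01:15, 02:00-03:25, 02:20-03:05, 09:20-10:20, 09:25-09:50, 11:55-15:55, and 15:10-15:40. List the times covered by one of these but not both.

00:35-01:15, 02:00-02:25, 03:25-04:45, 09:20-10:20, 11:20-11:55, 13:20-13:40, 15:55-16:45

Merge the first list: 02:25-04:45, 11:20-13:20, 13:40-16:45.
Merge the second list: 00:35-01:15, 02:00-03:25, 09:20-10:20, 11:55-15:55.
A \ B = 03:25-04:45, 11:20-11:55, 15:55-16:45.
B \ A = 00:35-01:15, 02:00-02:25, 09:20-10:20, 13:20-13:40.
Union of the two gives the symmetric difference.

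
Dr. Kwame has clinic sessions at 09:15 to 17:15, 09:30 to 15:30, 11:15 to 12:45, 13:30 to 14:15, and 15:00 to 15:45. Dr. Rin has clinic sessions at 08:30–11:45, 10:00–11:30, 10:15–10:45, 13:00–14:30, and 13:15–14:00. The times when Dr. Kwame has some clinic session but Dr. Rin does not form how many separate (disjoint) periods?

Merge the first list: 09:15–17:15.
Merge the second list: 08:30–11:45, 13:00–14:30.
A \ B = 11:45–13:00, 14:30–17:15.
That is 2 disjoint pieces.

2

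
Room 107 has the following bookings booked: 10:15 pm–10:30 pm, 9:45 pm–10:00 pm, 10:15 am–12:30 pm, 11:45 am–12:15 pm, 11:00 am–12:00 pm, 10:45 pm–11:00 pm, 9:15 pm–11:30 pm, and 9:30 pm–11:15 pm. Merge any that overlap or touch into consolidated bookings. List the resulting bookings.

Sort by start: 10:15 am-12:30 pm, 11:00 am-12:00 pm, 11:45 am-12:15 pm, 9:15 pm-11:30 pm, 9:30 pm-11:15 pm, 9:45 pm-10:00 pm, 10:15 pm-10:30 pm, 10:45 pm-11:00 pm.
11:00 am-12:00 pm overlaps/touches 10:15 am-12:30 pm → extend to 10:15 am-12:30 pm.
11:45 am-12:15 pm overlaps/touches 10:15 am-12:30 pm → extend to 10:15 am-12:30 pm.
9:15 pm-11:30 pm is disjoint → start new block.
9:30 pm-11:15 pm overlaps/touches 9:15 pm-11:30 pm → extend to 9:15 pm-11:30 pm.
9:45 pm-10:00 pm overlaps/touches 9:15 pm-11:30 pm → extend to 9:15 pm-11:30 pm.
10:15 pm-10:30 pm overlaps/touches 9:15 pm-11:30 pm → extend to 9:15 pm-11:30 pm.
10:45 pm-11:00 pm overlaps/touches 9:15 pm-11:30 pm → extend to 9:15 pm-11:30 pm.

10:15 am-12:30 pm, 9:15 pm-11:30 pm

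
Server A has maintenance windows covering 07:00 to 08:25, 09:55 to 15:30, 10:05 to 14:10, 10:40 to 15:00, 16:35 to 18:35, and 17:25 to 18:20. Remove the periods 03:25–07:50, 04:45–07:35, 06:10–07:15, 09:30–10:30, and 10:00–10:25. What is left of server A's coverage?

First set merges to 07:00–08:25, 09:55–15:30, 16:35–18:35.
Second set merges to 03:25–07:50, 09:30–10:30.
07:00–08:25 minus B → 07:50–08:25.
09:55–15:30 minus B → 10:30–15:30.
16:35–18:35: no B overlap → unchanged.

07:50–08:25, 10:30–15:30, 16:35–18:35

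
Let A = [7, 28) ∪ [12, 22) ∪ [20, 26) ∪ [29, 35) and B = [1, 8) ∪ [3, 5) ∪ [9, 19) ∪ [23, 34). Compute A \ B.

[8, 9) ∪ [19, 23) ∪ [34, 35)

Merge the first list: [7, 28), [29, 35).
Merge the second list: [1, 8), [9, 19), [23, 34).
[7, 28) minus B → [8, 9), [19, 23).
[29, 35) minus B → [34, 35).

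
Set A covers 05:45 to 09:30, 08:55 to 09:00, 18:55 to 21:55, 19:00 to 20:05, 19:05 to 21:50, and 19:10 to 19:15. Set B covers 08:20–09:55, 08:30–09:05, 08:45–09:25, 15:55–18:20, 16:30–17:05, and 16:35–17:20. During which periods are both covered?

First set merges to 05:45–09:30, 18:55–21:55.
Second set merges to 08:20–09:55, 15:55–18:20.
05:45–09:30 ∩ B → 08:20–09:30.
18:55–21:55 meets no B interval.

08:20–09:30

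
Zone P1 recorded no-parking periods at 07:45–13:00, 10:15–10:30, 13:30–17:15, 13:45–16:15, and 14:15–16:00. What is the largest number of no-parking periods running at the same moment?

3

Sweep endpoints in order; track running count of active intervals.
Peak of 3 reached at 14:15.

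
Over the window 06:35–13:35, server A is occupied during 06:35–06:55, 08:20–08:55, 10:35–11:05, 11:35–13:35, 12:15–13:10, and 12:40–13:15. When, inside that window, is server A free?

06:55–08:20, 08:55–10:35, 11:05–11:35

Covered (merged): 06:35–06:55, 08:20–08:55, 10:35–11:05, 11:35–13:35.
Complement within 06:35–13:35: 06:55–08:20, 08:55–10:35, 11:05–11:35.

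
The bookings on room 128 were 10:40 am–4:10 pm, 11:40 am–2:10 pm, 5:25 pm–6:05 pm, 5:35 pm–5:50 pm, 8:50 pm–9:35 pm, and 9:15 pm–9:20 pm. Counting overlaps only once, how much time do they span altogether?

Merged: 10:40 am–4:10 pm, 5:25 pm–6:05 pm, 8:50 pm–9:35 pm.
Lengths: 5 h 30 min + 40 min + 45 min = 6 h 55 min.

6 h 55 min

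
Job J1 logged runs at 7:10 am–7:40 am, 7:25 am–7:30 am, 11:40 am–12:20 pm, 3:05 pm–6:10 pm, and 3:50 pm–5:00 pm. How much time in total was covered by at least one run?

4 h 15 min

Merged: 7:10 am–7:40 am, 11:40 am–12:20 pm, 3:05 pm–6:10 pm.
Lengths: 30 min + 40 min + 3 h 5 min = 4 h 15 min.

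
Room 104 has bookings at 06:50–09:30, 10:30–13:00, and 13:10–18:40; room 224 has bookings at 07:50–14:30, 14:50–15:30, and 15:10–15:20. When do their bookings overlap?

Second set merges to 07:50–14:30, 14:50–15:30.
06:50–09:30 ∩ B → 07:50–09:30.
10:30–13:00 ∩ B → 10:30–13:00.
13:10–18:40 ∩ B → 13:10–14:30, 14:50–15:30.

07:50–09:30, 10:30–13:00, 13:10–14:30, 14:50–15:30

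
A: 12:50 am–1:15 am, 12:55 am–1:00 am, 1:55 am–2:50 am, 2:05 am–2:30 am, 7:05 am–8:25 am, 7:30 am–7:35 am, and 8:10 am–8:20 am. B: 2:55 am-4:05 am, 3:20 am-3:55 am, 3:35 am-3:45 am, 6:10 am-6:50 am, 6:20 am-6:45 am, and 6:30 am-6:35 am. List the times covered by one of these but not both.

A, merged: 12:50 am–1:15 am, 1:55 am–2:50 am, 7:05 am–8:25 am.
B, merged: 2:55 am–4:05 am, 6:10 am–6:50 am.
Only in the first: 12:50 am–1:15 am, 1:55 am–2:50 am, 7:05 am–8:25 am.
Only in the second: 2:55 am–4:05 am, 6:10 am–6:50 am.
Together these are the periods covered by exactly one.

12:50 am–1:15 am, 1:55 am–2:50 am, 2:55 am–4:05 am, 6:10 am–6:50 am, 7:05 am–8:25 am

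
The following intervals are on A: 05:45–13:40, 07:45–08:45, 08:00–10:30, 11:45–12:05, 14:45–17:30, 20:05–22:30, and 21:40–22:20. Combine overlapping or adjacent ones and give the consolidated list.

05:45-13:40, 14:45-17:30, 20:05-22:30

07:45-08:45 overlaps/touches 05:45-13:40 → extend to 05:45-13:40.
08:00-10:30 overlaps/touches 05:45-13:40 → extend to 05:45-13:40.
11:45-12:05 overlaps/touches 05:45-13:40 → extend to 05:45-13:40.
14:45-17:30 is disjoint → start new block.
20:05-22:30 is disjoint → start new block.
21:40-22:20 overlaps/touches 20:05-22:30 → extend to 20:05-22:30.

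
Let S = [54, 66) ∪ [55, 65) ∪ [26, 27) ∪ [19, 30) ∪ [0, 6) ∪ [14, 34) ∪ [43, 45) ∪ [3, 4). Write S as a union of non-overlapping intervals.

Sort by start: [0, 6), [3, 4), [14, 34), [19, 30), [26, 27), [43, 45), [54, 66), [55, 65).
[3, 4) overlaps/touches [0, 6) → extend to [0, 6).
[14, 34) is disjoint → start new block.
[19, 30) overlaps/touches [14, 34) → extend to [14, 34).
[26, 27) overlaps/touches [14, 34) → extend to [14, 34).
[43, 45) is disjoint → start new block.
[54, 66) is disjoint → start new block.
[55, 65) overlaps/touches [54, 66) → extend to [54, 66).

[0, 6) ∪ [14, 34) ∪ [43, 45) ∪ [54, 66)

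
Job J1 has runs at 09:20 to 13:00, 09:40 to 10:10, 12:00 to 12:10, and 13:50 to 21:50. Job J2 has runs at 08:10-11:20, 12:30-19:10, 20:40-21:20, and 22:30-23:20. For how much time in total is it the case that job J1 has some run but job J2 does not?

First set merges to 09:20–13:00, 13:50–21:50.
A \ B = 11:20–12:30, 19:10–20:40, 21:20–21:50.
Total: 1 h 10 min + 1 h 30 min + 30 min = 3 h 10 min.

3 h 10 min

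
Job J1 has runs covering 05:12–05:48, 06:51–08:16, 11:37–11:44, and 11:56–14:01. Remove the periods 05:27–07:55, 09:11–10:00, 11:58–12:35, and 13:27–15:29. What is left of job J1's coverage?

05:12–05:27, 07:55–08:16, 11:37–11:44, 11:56–11:58, 12:35–13:27

05:12–05:48 minus B → 05:12–05:27.
06:51–08:16 minus B → 07:55–08:16.
11:37–11:44: no B overlap → unchanged.
11:56–14:01 minus B → 11:56–11:58, 12:35–13:27.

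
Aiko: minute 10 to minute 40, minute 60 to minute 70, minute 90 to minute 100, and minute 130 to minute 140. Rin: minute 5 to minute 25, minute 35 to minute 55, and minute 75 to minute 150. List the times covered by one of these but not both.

minute 5 to minute 10, minute 25 to minute 35, minute 40 to minute 55, minute 60 to minute 70, minute 75 to minute 90, minute 100 to minute 130, minute 140 to minute 150

Only in the first: minute 25 to minute 35, minute 60 to minute 70.
Only in the second: minute 5 to minute 10, minute 40 to minute 55, minute 75 to minute 90, minute 100 to minute 130, minute 140 to minute 150.
Together these are the periods covered by exactly one.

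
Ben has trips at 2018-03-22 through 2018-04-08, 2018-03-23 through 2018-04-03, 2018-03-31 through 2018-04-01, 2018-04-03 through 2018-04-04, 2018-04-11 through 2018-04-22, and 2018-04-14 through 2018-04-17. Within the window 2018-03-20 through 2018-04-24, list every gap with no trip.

After merging, the occupied span is 2018-03-22 through 2018-04-08, 2018-04-11 through 2018-04-22.
Gaps within 2018-03-20 through 2018-04-24: 2018-03-20 through 2018-03-21, 2018-04-09 through 2018-04-10, 2018-04-23 through 2018-04-24.

2018-03-20 through 2018-03-21, 2018-04-09 through 2018-04-10, 2018-04-23 through 2018-04-24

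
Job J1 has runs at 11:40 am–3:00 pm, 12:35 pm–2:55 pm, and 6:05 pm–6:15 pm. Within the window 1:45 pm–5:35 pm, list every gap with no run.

3:00 pm–5:35 pm

The merged coverage is 11:40 am–3:00 pm, 6:05 pm–6:15 pm.
Complement within 1:45 pm–5:35 pm: 3:00 pm–5:35 pm.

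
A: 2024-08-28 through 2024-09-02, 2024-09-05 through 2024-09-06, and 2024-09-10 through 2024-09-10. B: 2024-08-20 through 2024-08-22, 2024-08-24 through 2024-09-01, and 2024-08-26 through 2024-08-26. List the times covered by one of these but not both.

2024-08-20 through 2024-08-22, 2024-08-24 through 2024-08-27, 2024-09-02 through 2024-09-02, 2024-09-05 through 2024-09-06, 2024-09-10 through 2024-09-10

B, merged: 2024-08-20 through 2024-08-22, 2024-08-24 through 2024-09-01.
A but not B: 2024-09-02 through 2024-09-02, 2024-09-05 through 2024-09-06, 2024-09-10 through 2024-09-10.
B but not A: 2024-08-20 through 2024-08-22, 2024-08-24 through 2024-08-27.
Combining gives A △ B.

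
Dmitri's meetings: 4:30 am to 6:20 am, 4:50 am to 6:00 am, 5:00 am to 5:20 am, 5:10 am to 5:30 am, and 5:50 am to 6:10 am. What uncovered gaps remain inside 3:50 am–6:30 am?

The merged coverage is 4:30 am–6:20 am.
Uncovered inside 3:50 am–6:30 am: 3:50 am–4:30 am, 6:20 am–6:30 am.

3:50 am–4:30 am, 6:20 am–6:30 am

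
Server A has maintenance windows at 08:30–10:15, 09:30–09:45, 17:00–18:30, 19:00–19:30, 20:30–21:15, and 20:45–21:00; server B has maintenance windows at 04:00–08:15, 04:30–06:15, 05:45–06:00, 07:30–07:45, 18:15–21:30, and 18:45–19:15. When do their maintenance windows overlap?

First set merges to 08:30–10:15, 17:00–18:30, 19:00–19:30, 20:30–21:15.
Second set merges to 04:00–08:15, 18:15–21:30.
08:30–10:15 meets no B interval.
17:00–18:30 ∩ B → 18:15–18:30.
19:00–19:30 ∩ B → 19:00–19:30.
20:30–21:15 ∩ B → 20:30–21:15.

18:15–18:30, 19:00–19:30, 20:30–21:15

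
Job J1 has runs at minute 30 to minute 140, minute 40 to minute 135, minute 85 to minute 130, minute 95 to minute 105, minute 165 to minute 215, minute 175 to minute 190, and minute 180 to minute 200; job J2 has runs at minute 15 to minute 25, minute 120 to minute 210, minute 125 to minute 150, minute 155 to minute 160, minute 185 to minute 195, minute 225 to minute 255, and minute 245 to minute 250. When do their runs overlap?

A, merged: minute 30 to minute 140, minute 165 to minute 215.
B, merged: minute 15 to minute 25, minute 120 to minute 210, minute 225 to minute 255.
minute 30 to minute 140 overlaps B on minute 120 to minute 140.
minute 165 to minute 215 overlaps B on minute 165 to minute 210.

minute 120 to minute 140, minute 165 to minute 210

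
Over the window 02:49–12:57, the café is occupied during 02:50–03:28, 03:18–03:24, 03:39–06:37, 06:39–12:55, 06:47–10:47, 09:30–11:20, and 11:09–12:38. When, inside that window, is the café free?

After merging, the occupied span is 02:50–03:28, 03:39–06:37, 06:39–12:55.
Uncovered inside 02:49–12:57: 02:49–02:50, 03:28–03:39, 06:37–06:39, 12:55–12:57.

02:49–02:50, 03:28–03:39, 06:37–06:39, 12:55–12:57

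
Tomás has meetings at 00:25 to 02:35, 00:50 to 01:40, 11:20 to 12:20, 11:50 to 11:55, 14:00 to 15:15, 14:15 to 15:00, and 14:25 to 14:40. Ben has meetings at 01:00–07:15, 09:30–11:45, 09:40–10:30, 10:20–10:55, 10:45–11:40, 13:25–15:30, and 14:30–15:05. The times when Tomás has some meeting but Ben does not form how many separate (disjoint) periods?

2

First set merges to 00:25–02:35, 11:20–12:20, 14:00–15:15.
Second set merges to 01:00–07:15, 09:30–11:45, 13:25–15:30.
A \ B = 00:25–01:00, 11:45–12:20.
That is 2 disjoint pieces.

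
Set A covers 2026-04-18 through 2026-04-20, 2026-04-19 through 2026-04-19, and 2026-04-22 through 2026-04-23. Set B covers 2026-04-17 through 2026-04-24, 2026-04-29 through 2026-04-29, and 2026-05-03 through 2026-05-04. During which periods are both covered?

Merge the first list: 2026-04-18 through 2026-04-20, 2026-04-22 through 2026-04-23.
2026-04-18 through 2026-04-20 ∩ B → 2026-04-18 through 2026-04-20.
2026-04-22 through 2026-04-23 ∩ B → 2026-04-22 through 2026-04-23.

2026-04-18 through 2026-04-20, 2026-04-22 through 2026-04-23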